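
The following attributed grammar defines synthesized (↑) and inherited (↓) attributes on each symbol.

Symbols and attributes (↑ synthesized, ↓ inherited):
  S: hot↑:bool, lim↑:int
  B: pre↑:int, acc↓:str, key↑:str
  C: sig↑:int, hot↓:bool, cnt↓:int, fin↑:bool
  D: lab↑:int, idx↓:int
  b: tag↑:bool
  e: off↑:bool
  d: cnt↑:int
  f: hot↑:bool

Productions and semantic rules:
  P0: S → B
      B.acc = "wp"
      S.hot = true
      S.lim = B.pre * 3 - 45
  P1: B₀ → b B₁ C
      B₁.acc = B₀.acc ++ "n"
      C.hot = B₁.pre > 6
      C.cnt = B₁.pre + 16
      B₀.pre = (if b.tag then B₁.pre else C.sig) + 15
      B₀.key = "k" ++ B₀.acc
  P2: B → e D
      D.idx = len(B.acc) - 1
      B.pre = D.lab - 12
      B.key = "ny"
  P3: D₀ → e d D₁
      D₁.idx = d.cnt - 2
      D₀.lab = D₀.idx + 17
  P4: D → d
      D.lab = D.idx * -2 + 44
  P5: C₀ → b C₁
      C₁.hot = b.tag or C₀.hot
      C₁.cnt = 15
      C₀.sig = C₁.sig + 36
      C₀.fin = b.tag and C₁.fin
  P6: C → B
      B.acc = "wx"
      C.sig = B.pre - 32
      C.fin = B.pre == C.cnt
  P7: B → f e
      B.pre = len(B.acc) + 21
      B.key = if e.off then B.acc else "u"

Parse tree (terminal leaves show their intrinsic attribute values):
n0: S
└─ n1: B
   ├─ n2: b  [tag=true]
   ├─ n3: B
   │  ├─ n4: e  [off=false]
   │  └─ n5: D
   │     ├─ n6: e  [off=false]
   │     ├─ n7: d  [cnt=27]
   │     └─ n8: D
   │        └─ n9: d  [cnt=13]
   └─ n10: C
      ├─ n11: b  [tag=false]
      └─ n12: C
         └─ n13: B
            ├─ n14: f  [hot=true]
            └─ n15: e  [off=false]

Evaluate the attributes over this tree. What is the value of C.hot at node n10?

1. n1.acc = "wp"  ["wp"]
2. n2.tag = true  [terminal]
3. n3.acc = "wpn"  [B₀.acc ++ "n"]
4. n4.off = false  [terminal]
5. n5.idx = 2  [len(B.acc) - 1]
6. n6.off = false  [terminal]
7. n7.cnt = 27  [terminal]
8. n8.idx = 25  [d.cnt - 2]
9. n9.cnt = 13  [terminal]
10. n8.lab = -6  [D.idx * -2 + 44]
11. n5.lab = 19  [D₀.idx + 17]
12. n3.pre = 7  [D.lab - 12]
13. n3.key = "ny"  ["ny"]
14. n10.hot = true  [B₁.pre > 6]
15. n10.cnt = 23  [B₁.pre + 16]
16. n11.tag = false  [terminal]
17. n12.hot = true  [b.tag or C₀.hot]
18. n12.cnt = 15  [15]
19. n13.acc = "wx"  ["wx"]
20. n14.hot = true  [terminal]
21. n15.off = false  [terminal]
22. n13.pre = 23  [len(B.acc) + 21]
23. n13.key = "u"  [if e.off then B.acc else "u"]
24. n12.sig = -9  [B.pre - 32]
25. n12.fin = false  [B.pre == C.cnt]
26. n10.sig = 27  [C₁.sig + 36]
27. n10.fin = false  [b.tag and C₁.fin]
28. n1.pre = 22  [(if b.tag then B₁.pre else C.sig) + 15]
29. n1.key = "kwp"  ["k" ++ B₀.acc]
30. n0.hot = true  [true]
31. n0.lim = 21  [B.pre * 3 - 45]

true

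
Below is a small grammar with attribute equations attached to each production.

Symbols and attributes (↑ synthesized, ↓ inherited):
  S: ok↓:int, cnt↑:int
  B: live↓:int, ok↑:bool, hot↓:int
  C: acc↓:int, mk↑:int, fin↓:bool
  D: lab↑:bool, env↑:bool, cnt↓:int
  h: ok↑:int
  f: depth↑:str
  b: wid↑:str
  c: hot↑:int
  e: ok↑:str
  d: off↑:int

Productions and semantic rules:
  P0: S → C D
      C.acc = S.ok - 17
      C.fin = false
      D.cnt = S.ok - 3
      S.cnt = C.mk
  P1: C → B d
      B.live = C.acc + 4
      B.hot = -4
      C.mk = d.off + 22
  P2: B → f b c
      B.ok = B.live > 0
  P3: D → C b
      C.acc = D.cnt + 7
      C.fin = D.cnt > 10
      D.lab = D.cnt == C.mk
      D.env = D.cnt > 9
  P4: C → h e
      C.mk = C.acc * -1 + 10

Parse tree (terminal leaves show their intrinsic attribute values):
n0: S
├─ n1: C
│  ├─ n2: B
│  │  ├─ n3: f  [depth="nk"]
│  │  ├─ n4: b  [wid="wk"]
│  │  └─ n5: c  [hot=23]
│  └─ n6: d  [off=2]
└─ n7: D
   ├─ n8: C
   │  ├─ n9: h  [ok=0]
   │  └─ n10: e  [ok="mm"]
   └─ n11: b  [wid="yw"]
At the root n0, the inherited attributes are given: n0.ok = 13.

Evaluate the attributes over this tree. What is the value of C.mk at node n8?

1. n0.ok = 13  [given at root]
2. n1.acc = -4  [S.ok - 17]
3. n1.fin = false  [false]
4. n2.live = 0  [C.acc + 4]
5. n2.hot = -4  [-4]
6. n3.depth = "nk"  [terminal]
7. n4.wid = "wk"  [terminal]
8. n5.hot = 23  [terminal]
9. n2.ok = false  [B.live > 0]
10. n6.off = 2  [terminal]
11. n1.mk = 24  [d.off + 22]
12. n7.cnt = 10  [S.ok - 3]
13. n8.acc = 17  [D.cnt + 7]
14. n8.fin = false  [D.cnt > 10]
15. n9.ok = 0  [terminal]
16. n10.ok = "mm"  [terminal]
17. n8.mk = -7  [C.acc * -1 + 10]
18. n11.wid = "yw"  [terminal]
19. n7.lab = false  [D.cnt == C.mk]
20. n7.env = true  [D.cnt > 9]
21. n0.cnt = 24  [C.mk]

-7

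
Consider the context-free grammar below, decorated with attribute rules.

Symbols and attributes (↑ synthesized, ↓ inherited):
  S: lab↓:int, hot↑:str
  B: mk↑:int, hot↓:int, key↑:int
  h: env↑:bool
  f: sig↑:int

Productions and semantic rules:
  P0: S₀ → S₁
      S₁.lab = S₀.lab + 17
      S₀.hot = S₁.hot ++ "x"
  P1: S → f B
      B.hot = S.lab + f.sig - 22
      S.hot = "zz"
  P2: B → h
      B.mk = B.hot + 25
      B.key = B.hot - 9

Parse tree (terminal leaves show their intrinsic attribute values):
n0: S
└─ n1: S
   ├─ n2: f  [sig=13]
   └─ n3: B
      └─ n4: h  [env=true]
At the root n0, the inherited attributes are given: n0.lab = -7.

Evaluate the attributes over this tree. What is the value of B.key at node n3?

-8

1. n0.lab = -7  [given at root]
2. n1.lab = 10  [S₀.lab + 17]
3. n2.sig = 13  [terminal]
4. n3.hot = 1  [S.lab + f.sig - 22]
5. n4.env = true  [terminal]
6. n3.mk = 26  [B.hot + 25]
7. n3.key = -8  [B.hot - 9]
8. n1.hot = "zz"  ["zz"]
9. n0.hot = "zzx"  [S₁.hot ++ "x"]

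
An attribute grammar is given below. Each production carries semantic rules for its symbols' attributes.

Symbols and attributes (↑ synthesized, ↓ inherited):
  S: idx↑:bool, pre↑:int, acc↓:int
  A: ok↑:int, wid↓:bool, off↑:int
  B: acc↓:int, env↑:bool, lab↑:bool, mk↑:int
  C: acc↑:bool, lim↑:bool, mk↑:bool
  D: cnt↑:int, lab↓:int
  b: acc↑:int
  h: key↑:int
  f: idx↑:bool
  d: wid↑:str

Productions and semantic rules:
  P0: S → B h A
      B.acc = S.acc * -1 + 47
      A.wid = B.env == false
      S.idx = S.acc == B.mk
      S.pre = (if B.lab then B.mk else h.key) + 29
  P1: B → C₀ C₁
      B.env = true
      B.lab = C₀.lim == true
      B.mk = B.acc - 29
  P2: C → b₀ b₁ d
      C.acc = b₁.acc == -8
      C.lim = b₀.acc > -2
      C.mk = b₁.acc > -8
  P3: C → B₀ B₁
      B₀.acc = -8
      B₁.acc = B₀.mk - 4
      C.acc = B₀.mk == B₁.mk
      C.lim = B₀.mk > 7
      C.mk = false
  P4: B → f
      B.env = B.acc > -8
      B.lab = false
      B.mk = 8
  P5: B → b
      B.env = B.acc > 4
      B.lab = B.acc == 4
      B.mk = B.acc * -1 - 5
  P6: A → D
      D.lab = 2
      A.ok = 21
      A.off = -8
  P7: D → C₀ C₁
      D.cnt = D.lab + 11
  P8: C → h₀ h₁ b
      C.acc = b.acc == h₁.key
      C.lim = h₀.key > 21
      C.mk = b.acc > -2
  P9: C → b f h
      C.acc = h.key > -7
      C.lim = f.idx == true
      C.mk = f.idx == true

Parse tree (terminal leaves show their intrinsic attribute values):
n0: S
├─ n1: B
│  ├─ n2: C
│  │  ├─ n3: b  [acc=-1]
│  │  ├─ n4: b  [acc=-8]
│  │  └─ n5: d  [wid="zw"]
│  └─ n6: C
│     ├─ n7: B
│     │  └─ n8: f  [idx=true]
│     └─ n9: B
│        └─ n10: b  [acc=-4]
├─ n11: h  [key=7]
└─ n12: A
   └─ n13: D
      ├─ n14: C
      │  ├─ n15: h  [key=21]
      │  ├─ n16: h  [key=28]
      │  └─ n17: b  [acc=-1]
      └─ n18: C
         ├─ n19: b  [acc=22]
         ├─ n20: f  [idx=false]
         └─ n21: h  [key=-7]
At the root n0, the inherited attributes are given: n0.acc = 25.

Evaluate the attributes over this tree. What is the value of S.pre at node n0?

22

1. n0.acc = 25  [given at root]
2. n1.acc = 22  [S.acc * -1 + 47]
3. n3.acc = -1  [terminal]
4. n4.acc = -8  [terminal]
5. n5.wid = "zw"  [terminal]
6. n2.acc = true  [b₁.acc == -8]
7. n2.lim = true  [b₀.acc > -2]
8. n2.mk = false  [b₁.acc > -8]
9. n7.acc = -8  [-8]
10. n8.idx = true  [terminal]
11. n7.env = false  [B.acc > -8]
12. n7.lab = false  [false]
13. n7.mk = 8  [8]
14. n9.acc = 4  [B₀.mk - 4]
15. n10.acc = -4  [terminal]
16. n9.env = false  [B.acc > 4]
17. n9.lab = true  [B.acc == 4]
18. n9.mk = -9  [B.acc * -1 - 5]
19. n6.acc = false  [B₀.mk == B₁.mk]
20. n6.lim = true  [B₀.mk > 7]
21. n6.mk = false  [false]
22. n1.env = true  [true]
23. n1.lab = true  [C₀.lim == true]
24. n1.mk = -7  [B.acc - 29]
25. n11.key = 7  [terminal]
26. n12.wid = false  [B.env == false]
27. n13.lab = 2  [2]
28. n15.key = 21  [terminal]
29. n16.key = 28  [terminal]
30. n17.acc = -1  [terminal]
31. n14.acc = false  [b.acc == h₁.key]
32. n14.lim = false  [h₀.key > 21]
33. n14.mk = true  [b.acc > -2]
34. n19.acc = 22  [terminal]
35. n20.idx = false  [terminal]
36. n21.key = -7  [terminal]
37. n18.acc = false  [h.key > -7]
38. n18.lim = false  [f.idx == true]
39. n18.mk = false  [f.idx == true]
40. n13.cnt = 13  [D.lab + 11]
41. n12.ok = 21  [21]
42. n12.off = -8  [-8]
43. n0.idx = false  [S.acc == B.mk]
44. n0.pre = 22  [(if B.lab then B.mk else h.key) + 29]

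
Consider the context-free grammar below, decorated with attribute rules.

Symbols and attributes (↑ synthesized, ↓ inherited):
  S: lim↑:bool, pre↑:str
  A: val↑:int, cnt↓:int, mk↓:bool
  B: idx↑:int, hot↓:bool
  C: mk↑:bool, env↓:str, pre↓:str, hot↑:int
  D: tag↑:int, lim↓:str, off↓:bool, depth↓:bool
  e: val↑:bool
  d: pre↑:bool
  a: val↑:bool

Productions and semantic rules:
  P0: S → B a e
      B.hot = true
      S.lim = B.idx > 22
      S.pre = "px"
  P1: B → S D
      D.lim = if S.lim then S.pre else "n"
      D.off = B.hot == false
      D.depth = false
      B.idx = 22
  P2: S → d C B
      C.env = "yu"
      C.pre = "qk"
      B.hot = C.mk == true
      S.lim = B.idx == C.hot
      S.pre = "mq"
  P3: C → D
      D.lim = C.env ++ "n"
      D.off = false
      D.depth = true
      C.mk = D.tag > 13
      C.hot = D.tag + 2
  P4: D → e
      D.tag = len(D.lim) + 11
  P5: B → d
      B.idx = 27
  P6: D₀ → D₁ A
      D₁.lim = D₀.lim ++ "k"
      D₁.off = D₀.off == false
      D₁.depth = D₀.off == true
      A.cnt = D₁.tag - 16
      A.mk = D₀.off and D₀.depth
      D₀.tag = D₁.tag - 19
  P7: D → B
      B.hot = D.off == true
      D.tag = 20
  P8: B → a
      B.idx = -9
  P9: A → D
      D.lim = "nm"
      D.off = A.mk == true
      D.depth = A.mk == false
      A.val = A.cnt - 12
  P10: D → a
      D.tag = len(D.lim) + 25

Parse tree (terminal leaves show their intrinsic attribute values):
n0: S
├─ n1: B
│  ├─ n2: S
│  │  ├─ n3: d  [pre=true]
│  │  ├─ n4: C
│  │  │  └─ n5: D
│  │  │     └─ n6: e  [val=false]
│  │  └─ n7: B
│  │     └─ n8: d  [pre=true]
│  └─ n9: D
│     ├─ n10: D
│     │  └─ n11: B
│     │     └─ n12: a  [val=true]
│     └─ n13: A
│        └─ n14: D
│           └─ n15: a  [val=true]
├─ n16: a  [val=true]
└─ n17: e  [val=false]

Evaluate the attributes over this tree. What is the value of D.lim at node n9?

1. n1.hot = true  [true]
2. n3.pre = true  [terminal]
3. n4.env = "yu"  ["yu"]
4. n4.pre = "qk"  ["qk"]
5. n5.lim = "yun"  [C.env ++ "n"]
6. n5.off = false  [false]
7. n5.depth = true  [true]
8. n6.val = false  [terminal]
9. n5.tag = 14  [len(D.lim) + 11]
10. n4.mk = true  [D.tag > 13]
11. n4.hot = 16  [D.tag + 2]
12. n7.hot = true  [C.mk == true]
13. n8.pre = true  [terminal]
14. n7.idx = 27  [27]
15. n2.lim = false  [B.idx == C.hot]
16. n2.pre = "mq"  ["mq"]
17. n9.lim = "n"  [if S.lim then S.pre else "n"]
18. n9.off = false  [B.hot == false]
19. n9.depth = false  [false]
20. n10.lim = "nk"  [D₀.lim ++ "k"]
21. n10.off = true  [D₀.off == false]
22. n10.depth = false  [D₀.off == true]
23. n11.hot = true  [D.off == true]
24. n12.val = true  [terminal]
25. n11.idx = -9  [-9]
26. n10.tag = 20  [20]
27. n13.cnt = 4  [D₁.tag - 16]
28. n13.mk = false  [D₀.off and D₀.depth]
29. n14.lim = "nm"  ["nm"]
30. n14.off = false  [A.mk == true]
31. n14.depth = true  [A.mk == false]
32. n15.val = true  [terminal]
33. n14.tag = 27  [len(D.lim) + 25]
34. n13.val = -8  [A.cnt - 12]
35. n9.tag = 1  [D₁.tag - 19]
36. n1.idx = 22  [22]
37. n16.val = true  [terminal]
38. n17.val = false  [terminal]
39. n0.lim = false  [B.idx > 22]
40. n0.pre = "px"  ["px"]

"n"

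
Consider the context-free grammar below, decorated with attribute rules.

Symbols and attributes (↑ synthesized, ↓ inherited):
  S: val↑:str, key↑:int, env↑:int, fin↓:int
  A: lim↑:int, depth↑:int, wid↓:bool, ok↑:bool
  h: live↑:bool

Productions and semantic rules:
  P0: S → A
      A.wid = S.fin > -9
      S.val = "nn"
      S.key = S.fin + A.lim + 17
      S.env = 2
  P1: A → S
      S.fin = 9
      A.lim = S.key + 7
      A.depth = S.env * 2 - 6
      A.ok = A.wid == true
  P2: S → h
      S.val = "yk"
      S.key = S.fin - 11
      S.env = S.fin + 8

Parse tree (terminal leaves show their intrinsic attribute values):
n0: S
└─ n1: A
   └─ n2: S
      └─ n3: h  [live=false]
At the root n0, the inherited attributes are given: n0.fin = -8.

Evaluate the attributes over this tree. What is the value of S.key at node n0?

14

1. n0.fin = -8  [given at root]
2. n1.wid = true  [S.fin > -9]
3. n2.fin = 9  [9]
4. n3.live = false  [terminal]
5. n2.val = "yk"  ["yk"]
6. n2.key = -2  [S.fin - 11]
7. n2.env = 17  [S.fin + 8]
8. n1.lim = 5  [S.key + 7]
9. n1.depth = 28  [S.env * 2 - 6]
10. n1.ok = true  [A.wid == true]
11. n0.val = "nn"  ["nn"]
12. n0.key = 14  [S.fin + A.lim + 17]
13. n0.env = 2  [2]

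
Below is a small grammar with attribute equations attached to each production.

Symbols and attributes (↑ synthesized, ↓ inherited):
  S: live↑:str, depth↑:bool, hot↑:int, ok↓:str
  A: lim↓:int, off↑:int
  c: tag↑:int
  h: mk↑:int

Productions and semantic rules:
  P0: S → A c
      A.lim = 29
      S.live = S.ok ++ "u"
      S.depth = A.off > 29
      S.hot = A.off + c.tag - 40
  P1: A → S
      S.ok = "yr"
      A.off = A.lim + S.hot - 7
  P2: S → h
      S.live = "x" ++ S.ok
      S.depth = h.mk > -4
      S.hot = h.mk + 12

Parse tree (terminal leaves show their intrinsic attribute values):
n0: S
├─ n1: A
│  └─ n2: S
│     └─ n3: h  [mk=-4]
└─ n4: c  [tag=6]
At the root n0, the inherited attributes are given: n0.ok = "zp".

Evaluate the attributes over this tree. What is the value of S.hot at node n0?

1. n0.ok = "zp"  [given at root]
2. n1.lim = 29  [29]
3. n2.ok = "yr"  ["yr"]
4. n3.mk = -4  [terminal]
5. n2.live = "xyr"  ["x" ++ S.ok]
6. n2.depth = false  [h.mk > -4]
7. n2.hot = 8  [h.mk + 12]
8. n1.off = 30  [A.lim + S.hot - 7]
9. n4.tag = 6  [terminal]
10. n0.live = "zpu"  [S.ok ++ "u"]
11. n0.depth = true  [A.off > 29]
12. n0.hot = -4  [A.off + c.tag - 40]

-4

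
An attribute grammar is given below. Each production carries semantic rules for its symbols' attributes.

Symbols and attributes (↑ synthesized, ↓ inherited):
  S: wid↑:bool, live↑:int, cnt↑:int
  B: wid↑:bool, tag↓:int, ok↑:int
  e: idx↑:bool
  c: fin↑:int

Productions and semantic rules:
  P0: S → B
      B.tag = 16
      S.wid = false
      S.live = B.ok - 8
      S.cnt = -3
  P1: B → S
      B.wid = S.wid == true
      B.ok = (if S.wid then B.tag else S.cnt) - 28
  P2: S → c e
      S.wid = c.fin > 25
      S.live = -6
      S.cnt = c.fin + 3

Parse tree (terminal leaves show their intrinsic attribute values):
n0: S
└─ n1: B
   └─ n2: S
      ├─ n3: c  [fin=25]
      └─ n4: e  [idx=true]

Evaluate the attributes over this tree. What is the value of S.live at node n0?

1. n1.tag = 16  [16]
2. n3.fin = 25  [terminal]
3. n4.idx = true  [terminal]
4. n2.wid = false  [c.fin > 25]
5. n2.live = -6  [-6]
6. n2.cnt = 28  [c.fin + 3]
7. n1.wid = false  [S.wid == true]
8. n1.ok = 0  [(if S.wid then B.tag else S.cnt) - 28]
9. n0.wid = false  [false]
10. n0.live = -8  [B.ok - 8]
11. n0.cnt = -3  [-3]

-8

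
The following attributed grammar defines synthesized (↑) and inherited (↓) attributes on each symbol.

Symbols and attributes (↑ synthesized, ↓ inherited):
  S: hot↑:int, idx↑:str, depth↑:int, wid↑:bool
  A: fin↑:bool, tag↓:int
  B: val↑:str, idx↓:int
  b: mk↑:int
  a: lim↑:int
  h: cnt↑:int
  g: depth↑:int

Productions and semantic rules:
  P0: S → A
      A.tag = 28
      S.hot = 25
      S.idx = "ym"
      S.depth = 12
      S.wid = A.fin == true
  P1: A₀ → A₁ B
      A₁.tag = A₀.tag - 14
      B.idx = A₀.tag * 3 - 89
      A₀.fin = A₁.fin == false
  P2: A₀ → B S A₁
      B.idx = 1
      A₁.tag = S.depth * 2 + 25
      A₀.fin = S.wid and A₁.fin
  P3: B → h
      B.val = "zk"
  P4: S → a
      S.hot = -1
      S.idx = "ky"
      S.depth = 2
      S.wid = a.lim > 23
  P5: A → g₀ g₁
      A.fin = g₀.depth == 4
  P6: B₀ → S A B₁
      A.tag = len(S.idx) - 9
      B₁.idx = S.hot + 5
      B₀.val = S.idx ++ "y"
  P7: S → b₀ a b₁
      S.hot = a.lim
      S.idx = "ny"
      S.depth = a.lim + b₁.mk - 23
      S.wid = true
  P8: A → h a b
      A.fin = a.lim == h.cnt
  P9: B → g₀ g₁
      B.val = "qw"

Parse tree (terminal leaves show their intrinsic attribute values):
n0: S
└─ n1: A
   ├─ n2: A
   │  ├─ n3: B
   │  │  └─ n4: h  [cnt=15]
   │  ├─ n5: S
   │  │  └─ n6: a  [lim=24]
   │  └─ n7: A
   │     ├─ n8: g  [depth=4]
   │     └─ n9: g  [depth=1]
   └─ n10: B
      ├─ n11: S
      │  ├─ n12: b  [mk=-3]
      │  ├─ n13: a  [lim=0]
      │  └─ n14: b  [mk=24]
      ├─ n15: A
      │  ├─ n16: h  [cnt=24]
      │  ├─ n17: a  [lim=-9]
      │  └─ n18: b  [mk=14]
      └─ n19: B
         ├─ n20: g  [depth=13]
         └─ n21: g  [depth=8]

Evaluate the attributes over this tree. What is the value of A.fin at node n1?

1. n1.tag = 28  [28]
2. n2.tag = 14  [A₀.tag - 14]
3. n3.idx = 1  [1]
4. n4.cnt = 15  [terminal]
5. n3.val = "zk"  ["zk"]
6. n6.lim = 24  [terminal]
7. n5.hot = -1  [-1]
8. n5.idx = "ky"  ["ky"]
9. n5.depth = 2  [2]
10. n5.wid = true  [a.lim > 23]
11. n7.tag = 29  [S.depth * 2 + 25]
12. n8.depth = 4  [terminal]
13. n9.depth = 1  [terminal]
14. n7.fin = true  [g₀.depth == 4]
15. n2.fin = true  [S.wid and A₁.fin]
16. n10.idx = -5  [A₀.tag * 3 - 89]
17. n12.mk = -3  [terminal]
18. n13.lim = 0  [terminal]
19. n14.mk = 24  [terminal]
20. n11.hot = 0  [a.lim]
21. n11.idx = "ny"  ["ny"]
22. n11.depth = 1  [a.lim + b₁.mk - 23]
23. n11.wid = true  [true]
24. n15.tag = -7  [len(S.idx) - 9]
25. n16.cnt = 24  [terminal]
26. n17.lim = -9  [terminal]
27. n18.mk = 14  [terminal]
28. n15.fin = false  [a.lim == h.cnt]
29. n19.idx = 5  [S.hot + 5]
30. n20.depth = 13  [terminal]
31. n21.depth = 8  [terminal]
32. n19.val = "qw"  ["qw"]
33. n10.val = "nyy"  [S.idx ++ "y"]
34. n1.fin = false  [A₁.fin == false]
35. n0.hot = 25  [25]
36. n0.idx = "ym"  ["ym"]
37. n0.depth = 12  [12]
38. n0.wid = false  [A.fin == true]

false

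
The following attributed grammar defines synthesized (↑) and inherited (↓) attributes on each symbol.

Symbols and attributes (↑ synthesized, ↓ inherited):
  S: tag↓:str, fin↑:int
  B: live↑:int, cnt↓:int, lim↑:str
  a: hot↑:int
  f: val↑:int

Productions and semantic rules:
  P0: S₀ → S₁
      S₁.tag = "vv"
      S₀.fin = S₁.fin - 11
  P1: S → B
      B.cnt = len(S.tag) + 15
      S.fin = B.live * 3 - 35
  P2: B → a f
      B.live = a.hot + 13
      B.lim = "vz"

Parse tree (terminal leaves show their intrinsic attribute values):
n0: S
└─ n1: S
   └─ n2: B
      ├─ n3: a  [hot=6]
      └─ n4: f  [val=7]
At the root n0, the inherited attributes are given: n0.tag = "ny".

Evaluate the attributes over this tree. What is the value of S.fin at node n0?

11

1. n0.tag = "ny"  [given at root]
2. n1.tag = "vv"  ["vv"]
3. n2.cnt = 17  [len(S.tag) + 15]
4. n3.hot = 6  [terminal]
5. n4.val = 7  [terminal]
6. n2.live = 19  [a.hot + 13]
7. n2.lim = "vz"  ["vz"]
8. n1.fin = 22  [B.live * 3 - 35]
9. n0.fin = 11  [S₁.fin - 11]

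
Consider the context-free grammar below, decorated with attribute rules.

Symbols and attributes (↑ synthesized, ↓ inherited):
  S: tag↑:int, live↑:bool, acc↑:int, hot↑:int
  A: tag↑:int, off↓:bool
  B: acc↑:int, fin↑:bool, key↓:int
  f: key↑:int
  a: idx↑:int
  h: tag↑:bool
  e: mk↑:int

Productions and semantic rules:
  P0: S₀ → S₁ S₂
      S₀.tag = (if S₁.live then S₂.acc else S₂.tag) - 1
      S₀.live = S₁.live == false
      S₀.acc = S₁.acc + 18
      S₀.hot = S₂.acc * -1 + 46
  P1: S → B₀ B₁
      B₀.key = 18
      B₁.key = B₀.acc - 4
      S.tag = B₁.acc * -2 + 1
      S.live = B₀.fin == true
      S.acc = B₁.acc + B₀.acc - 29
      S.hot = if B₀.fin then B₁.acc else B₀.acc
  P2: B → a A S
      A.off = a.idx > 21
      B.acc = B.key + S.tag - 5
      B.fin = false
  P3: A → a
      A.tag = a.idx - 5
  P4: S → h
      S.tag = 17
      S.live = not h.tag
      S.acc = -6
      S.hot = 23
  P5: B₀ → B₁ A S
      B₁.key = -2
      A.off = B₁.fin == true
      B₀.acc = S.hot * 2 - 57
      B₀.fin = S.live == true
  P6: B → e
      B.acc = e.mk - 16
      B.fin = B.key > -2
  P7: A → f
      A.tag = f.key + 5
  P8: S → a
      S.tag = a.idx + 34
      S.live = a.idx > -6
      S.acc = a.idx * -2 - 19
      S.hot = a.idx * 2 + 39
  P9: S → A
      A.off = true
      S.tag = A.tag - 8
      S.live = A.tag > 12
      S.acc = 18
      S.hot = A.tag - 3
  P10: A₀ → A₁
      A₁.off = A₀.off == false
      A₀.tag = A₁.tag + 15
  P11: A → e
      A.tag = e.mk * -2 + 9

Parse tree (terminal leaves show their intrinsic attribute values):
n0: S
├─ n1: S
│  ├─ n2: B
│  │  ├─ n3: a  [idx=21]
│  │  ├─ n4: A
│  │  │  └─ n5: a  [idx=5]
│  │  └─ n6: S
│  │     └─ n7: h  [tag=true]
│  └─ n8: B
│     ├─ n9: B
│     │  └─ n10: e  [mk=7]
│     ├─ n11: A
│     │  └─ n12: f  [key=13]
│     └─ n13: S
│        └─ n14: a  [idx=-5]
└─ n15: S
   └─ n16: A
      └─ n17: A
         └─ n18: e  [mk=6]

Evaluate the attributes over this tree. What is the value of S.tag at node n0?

1. n2.key = 18  [18]
2. n3.idx = 21  [terminal]
3. n4.off = false  [a.idx > 21]
4. n5.idx = 5  [terminal]
5. n4.tag = 0  [a.idx - 5]
6. n7.tag = true  [terminal]
7. n6.tag = 17  [17]
8. n6.live = false  [not h.tag]
9. n6.acc = -6  [-6]
10. n6.hot = 23  [23]
11. n2.acc = 30  [B.key + S.tag - 5]
12. n2.fin = false  [false]
13. n8.key = 26  [B₀.acc - 4]
14. n9.key = -2  [-2]
15. n10.mk = 7  [terminal]
16. n9.acc = -9  [e.mk - 16]
17. n9.fin = false  [B.key > -2]
18. n11.off = false  [B₁.fin == true]
19. n12.key = 13  [terminal]
20. n11.tag = 18  [f.key + 5]
21. n14.idx = -5  [terminal]
22. n13.tag = 29  [a.idx + 34]
23. n13.live = true  [a.idx > -6]
24. n13.acc = -9  [a.idx * -2 - 19]
25. n13.hot = 29  [a.idx * 2 + 39]
26. n8.acc = 1  [S.hot * 2 - 57]
27. n8.fin = true  [S.live == true]
28. n1.tag = -1  [B₁.acc * -2 + 1]
29. n1.live = false  [B₀.fin == true]
30. n1.acc = 2  [B₁.acc + B₀.acc - 29]
31. n1.hot = 30  [if B₀.fin then B₁.acc else B₀.acc]
32. n16.off = true  [true]
33. n17.off = false  [A₀.off == false]
34. n18.mk = 6  [terminal]
35. n17.tag = -3  [e.mk * -2 + 9]
36. n16.tag = 12  [A₁.tag + 15]
37. n15.tag = 4  [A.tag - 8]
38. n15.live = false  [A.tag > 12]
39. n15.acc = 18  [18]
40. n15.hot = 9  [A.tag - 3]
41. n0.tag = 3  [(if S₁.live then S₂.acc else S₂.tag) - 1]
42. n0.live = true  [S₁.live == false]
43. n0.acc = 20  [S₁.acc + 18]
44. n0.hot = 28  [S₂.acc * -1 + 46]

3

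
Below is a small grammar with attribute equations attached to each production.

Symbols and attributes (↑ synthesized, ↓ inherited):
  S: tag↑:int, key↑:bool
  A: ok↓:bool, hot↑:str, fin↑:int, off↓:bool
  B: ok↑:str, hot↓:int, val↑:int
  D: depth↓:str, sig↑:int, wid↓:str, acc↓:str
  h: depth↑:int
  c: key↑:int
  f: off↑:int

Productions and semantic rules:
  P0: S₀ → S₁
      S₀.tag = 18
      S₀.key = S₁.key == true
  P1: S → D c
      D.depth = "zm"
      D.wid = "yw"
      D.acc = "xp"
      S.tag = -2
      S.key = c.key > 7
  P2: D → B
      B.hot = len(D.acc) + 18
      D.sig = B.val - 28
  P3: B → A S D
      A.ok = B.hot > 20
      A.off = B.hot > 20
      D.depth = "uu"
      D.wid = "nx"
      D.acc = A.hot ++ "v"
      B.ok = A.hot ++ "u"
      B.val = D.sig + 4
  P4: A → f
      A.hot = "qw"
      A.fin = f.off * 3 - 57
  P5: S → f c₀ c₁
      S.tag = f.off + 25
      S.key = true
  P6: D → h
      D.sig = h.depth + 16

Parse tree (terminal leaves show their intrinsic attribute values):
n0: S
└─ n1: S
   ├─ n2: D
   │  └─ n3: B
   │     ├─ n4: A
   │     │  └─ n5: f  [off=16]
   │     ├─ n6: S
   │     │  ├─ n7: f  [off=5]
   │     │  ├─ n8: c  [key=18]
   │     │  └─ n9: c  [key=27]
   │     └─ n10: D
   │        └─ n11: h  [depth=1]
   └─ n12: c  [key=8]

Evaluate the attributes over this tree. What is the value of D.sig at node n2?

-7

1. n2.depth = "zm"  ["zm"]
2. n2.wid = "yw"  ["yw"]
3. n2.acc = "xp"  ["xp"]
4. n3.hot = 20  [len(D.acc) + 18]
5. n4.ok = false  [B.hot > 20]
6. n4.off = false  [B.hot > 20]
7. n5.off = 16  [terminal]
8. n4.hot = "qw"  ["qw"]
9. n4.fin = -9  [f.off * 3 - 57]
10. n7.off = 5  [terminal]
11. n8.key = 18  [terminal]
12. n9.key = 27  [terminal]
13. n6.tag = 30  [f.off + 25]
14. n6.key = true  [true]
15. n10.depth = "uu"  ["uu"]
16. n10.wid = "nx"  ["nx"]
17. n10.acc = "qwv"  [A.hot ++ "v"]
18. n11.depth = 1  [terminal]
19. n10.sig = 17  [h.depth + 16]
20. n3.ok = "qwu"  [A.hot ++ "u"]
21. n3.val = 21  [D.sig + 4]
22. n2.sig = -7  [B.val - 28]
23. n12.key = 8  [terminal]
24. n1.tag = -2  [-2]
25. n1.key = true  [c.key > 7]
26. n0.tag = 18  [18]
27. n0.key = true  [S₁.key == true]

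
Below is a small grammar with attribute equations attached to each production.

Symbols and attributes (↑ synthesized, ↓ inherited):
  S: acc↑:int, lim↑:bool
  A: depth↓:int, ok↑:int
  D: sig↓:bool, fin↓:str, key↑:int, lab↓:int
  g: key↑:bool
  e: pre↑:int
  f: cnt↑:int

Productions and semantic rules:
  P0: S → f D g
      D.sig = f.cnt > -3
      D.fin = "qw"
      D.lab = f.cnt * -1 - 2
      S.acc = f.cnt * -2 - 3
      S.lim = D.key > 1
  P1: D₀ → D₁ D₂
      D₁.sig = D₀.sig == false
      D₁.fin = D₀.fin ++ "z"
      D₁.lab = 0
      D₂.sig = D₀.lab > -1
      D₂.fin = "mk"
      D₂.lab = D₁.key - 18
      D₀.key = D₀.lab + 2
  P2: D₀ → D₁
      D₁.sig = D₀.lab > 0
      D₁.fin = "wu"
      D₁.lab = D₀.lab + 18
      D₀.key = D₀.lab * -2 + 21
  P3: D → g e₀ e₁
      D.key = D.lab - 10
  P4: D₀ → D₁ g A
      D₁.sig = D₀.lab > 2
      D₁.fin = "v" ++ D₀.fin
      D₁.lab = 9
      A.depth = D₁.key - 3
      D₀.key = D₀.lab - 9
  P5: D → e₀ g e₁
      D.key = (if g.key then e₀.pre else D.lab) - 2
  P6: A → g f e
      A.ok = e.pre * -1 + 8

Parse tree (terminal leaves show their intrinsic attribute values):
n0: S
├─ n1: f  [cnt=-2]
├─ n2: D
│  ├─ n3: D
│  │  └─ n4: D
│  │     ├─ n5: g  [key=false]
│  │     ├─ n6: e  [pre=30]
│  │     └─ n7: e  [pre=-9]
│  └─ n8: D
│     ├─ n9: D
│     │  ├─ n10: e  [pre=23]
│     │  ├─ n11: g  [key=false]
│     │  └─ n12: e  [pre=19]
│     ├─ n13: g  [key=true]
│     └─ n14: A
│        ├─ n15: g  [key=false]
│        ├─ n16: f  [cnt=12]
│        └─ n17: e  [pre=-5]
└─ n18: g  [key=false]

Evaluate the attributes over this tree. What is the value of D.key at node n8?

1. n1.cnt = -2  [terminal]
2. n2.sig = true  [f.cnt > -3]
3. n2.fin = "qw"  ["qw"]
4. n2.lab = 0  [f.cnt * -1 - 2]
5. n3.sig = false  [D₀.sig == false]
6. n3.fin = "qwz"  [D₀.fin ++ "z"]
7. n3.lab = 0  [0]
8. n4.sig = false  [D₀.lab > 0]
9. n4.fin = "wu"  ["wu"]
10. n4.lab = 18  [D₀.lab + 18]
11. n5.key = false  [terminal]
12. n6.pre = 30  [terminal]
13. n7.pre = -9  [terminal]
14. n4.key = 8  [D.lab - 10]
15. n3.key = 21  [D₀.lab * -2 + 21]
16. n8.sig = true  [D₀.lab > -1]
17. n8.fin = "mk"  ["mk"]
18. n8.lab = 3  [D₁.key - 18]
19. n9.sig = true  [D₀.lab > 2]
20. n9.fin = "vmk"  ["v" ++ D₀.fin]
21. n9.lab = 9  [9]
22. n10.pre = 23  [terminal]
23. n11.key = false  [terminal]
24. n12.pre = 19  [terminal]
25. n9.key = 7  [(if g.key then e₀.pre else D.lab) - 2]
26. n13.key = true  [terminal]
27. n14.depth = 4  [D₁.key - 3]
28. n15.key = false  [terminal]
29. n16.cnt = 12  [terminal]
30. n17.pre = -5  [terminal]
31. n14.ok = 13  [e.pre * -1 + 8]
32. n8.key = -6  [D₀.lab - 9]
33. n2.key = 2  [D₀.lab + 2]
34. n18.key = false  [terminal]
35. n0.acc = 1  [f.cnt * -2 - 3]
36. n0.lim = true  [D.key > 1]

-6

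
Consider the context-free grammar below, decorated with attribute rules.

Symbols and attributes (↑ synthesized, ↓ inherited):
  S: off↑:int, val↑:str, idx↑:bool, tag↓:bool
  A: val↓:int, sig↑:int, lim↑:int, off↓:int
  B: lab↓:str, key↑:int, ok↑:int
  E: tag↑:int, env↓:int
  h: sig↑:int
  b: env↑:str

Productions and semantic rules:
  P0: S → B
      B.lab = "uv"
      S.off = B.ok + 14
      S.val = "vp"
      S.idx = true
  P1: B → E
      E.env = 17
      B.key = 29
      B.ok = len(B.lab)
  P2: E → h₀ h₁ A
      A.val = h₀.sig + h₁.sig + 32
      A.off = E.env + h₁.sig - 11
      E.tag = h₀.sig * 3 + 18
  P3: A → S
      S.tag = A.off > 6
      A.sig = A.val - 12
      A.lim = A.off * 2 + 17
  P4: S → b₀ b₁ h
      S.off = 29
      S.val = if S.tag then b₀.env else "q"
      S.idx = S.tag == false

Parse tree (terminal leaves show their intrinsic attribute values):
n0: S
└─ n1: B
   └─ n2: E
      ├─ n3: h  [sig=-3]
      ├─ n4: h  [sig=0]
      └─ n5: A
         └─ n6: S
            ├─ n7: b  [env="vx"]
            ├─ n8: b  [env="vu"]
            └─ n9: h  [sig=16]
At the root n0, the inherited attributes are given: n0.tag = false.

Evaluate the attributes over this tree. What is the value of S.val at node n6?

"q"

1. n0.tag = false  [given at root]
2. n1.lab = "uv"  ["uv"]
3. n2.env = 17  [17]
4. n3.sig = -3  [terminal]
5. n4.sig = 0  [terminal]
6. n5.val = 29  [h₀.sig + h₁.sig + 32]
7. n5.off = 6  [E.env + h₁.sig - 11]
8. n6.tag = false  [A.off > 6]
9. n7.env = "vx"  [terminal]
10. n8.env = "vu"  [terminal]
11. n9.sig = 16  [terminal]
12. n6.off = 29  [29]
13. n6.val = "q"  [if S.tag then b₀.env else "q"]
14. n6.idx = true  [S.tag == false]
15. n5.sig = 17  [A.val - 12]
16. n5.lim = 29  [A.off * 2 + 17]
17. n2.tag = 9  [h₀.sig * 3 + 18]
18. n1.key = 29  [29]
19. n1.ok = 2  [len(B.lab)]
20. n0.off = 16  [B.ok + 14]
21. n0.val = "vp"  ["vp"]
22. n0.idx = true  [true]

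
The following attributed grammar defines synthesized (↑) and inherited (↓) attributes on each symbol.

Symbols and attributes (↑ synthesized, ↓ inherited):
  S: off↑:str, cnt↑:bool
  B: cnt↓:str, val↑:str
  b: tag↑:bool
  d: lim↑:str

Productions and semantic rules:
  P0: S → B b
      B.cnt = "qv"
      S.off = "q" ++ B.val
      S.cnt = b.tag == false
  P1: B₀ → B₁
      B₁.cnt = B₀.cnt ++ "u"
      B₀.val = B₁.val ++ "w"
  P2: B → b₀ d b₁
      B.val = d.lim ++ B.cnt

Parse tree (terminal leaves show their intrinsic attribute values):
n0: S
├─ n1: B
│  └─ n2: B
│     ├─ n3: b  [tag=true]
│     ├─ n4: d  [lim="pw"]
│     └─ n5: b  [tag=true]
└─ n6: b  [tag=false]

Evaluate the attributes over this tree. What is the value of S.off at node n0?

1. n1.cnt = "qv"  ["qv"]
2. n2.cnt = "qvu"  [B₀.cnt ++ "u"]
3. n3.tag = true  [terminal]
4. n4.lim = "pw"  [terminal]
5. n5.tag = true  [terminal]
6. n2.val = "pwqvu"  [d.lim ++ B.cnt]
7. n1.val = "pwqvuw"  [B₁.val ++ "w"]
8. n6.tag = false  [terminal]
9. n0.off = "qpwqvuw"  ["q" ++ B.val]
10. n0.cnt = true  [b.tag == false]

"qpwqvuw"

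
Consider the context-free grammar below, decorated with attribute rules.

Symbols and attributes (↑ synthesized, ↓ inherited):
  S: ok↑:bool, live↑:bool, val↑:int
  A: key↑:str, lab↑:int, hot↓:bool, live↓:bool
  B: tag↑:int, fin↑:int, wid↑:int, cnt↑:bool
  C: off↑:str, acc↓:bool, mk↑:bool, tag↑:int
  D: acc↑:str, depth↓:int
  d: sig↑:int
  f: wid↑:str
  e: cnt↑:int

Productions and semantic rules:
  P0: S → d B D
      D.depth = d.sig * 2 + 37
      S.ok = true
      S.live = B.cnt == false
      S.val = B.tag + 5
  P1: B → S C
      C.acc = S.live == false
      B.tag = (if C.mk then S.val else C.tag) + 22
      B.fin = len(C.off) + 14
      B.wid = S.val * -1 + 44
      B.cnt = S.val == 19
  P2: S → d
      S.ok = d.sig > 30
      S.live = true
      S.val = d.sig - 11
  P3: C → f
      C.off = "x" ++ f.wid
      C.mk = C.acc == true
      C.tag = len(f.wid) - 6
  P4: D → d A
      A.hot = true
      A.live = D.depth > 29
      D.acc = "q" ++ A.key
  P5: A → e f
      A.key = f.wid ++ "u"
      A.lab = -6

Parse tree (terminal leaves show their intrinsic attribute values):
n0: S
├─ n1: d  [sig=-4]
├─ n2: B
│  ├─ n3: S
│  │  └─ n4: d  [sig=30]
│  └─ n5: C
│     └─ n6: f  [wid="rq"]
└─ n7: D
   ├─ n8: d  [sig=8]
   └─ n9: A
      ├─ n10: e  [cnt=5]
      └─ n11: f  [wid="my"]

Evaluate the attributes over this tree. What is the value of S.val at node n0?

23

1. n1.sig = -4  [terminal]
2. n4.sig = 30  [terminal]
3. n3.ok = false  [d.sig > 30]
4. n3.live = true  [true]
5. n3.val = 19  [d.sig - 11]
6. n5.acc = false  [S.live == false]
7. n6.wid = "rq"  [terminal]
8. n5.off = "xrq"  ["x" ++ f.wid]
9. n5.mk = false  [C.acc == true]
10. n5.tag = -4  [len(f.wid) - 6]
11. n2.tag = 18  [(if C.mk then S.val else C.tag) + 22]
12. n2.fin = 17  [len(C.off) + 14]
13. n2.wid = 25  [S.val * -1 + 44]
14. n2.cnt = true  [S.val == 19]
15. n7.depth = 29  [d.sig * 2 + 37]
16. n8.sig = 8  [terminal]
17. n9.hot = true  [true]
18. n9.live = false  [D.depth > 29]
19. n10.cnt = 5  [terminal]
20. n11.wid = "my"  [terminal]
21. n9.key = "myu"  [f.wid ++ "u"]
22. n9.lab = -6  [-6]
23. n7.acc = "qmyu"  ["q" ++ A.key]
24. n0.ok = true  [true]
25. n0.live = false  [B.cnt == false]
26. n0.val = 23  [B.tag + 5]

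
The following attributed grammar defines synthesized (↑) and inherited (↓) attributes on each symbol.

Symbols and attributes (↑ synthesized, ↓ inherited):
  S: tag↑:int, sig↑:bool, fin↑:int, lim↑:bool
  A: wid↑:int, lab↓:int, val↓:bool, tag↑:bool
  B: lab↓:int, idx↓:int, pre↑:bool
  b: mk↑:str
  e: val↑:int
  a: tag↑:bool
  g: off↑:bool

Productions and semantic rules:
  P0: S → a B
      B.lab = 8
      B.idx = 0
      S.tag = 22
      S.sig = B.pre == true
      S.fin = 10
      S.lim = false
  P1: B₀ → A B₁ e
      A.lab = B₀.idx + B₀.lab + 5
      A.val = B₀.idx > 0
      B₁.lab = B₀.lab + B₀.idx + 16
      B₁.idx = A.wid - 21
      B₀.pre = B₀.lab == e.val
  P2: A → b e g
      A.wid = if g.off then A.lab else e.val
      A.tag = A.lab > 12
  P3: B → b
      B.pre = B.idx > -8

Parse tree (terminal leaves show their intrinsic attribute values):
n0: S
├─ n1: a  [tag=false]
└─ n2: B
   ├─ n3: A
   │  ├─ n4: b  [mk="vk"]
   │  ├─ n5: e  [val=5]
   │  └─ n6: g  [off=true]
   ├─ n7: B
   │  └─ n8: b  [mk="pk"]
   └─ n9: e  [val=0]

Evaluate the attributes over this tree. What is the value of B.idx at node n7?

1. n1.tag = false  [terminal]
2. n2.lab = 8  [8]
3. n2.idx = 0  [0]
4. n3.lab = 13  [B₀.idx + B₀.lab + 5]
5. n3.val = false  [B₀.idx > 0]
6. n4.mk = "vk"  [terminal]
7. n5.val = 5  [terminal]
8. n6.off = true  [terminal]
9. n3.wid = 13  [if g.off then A.lab else e.val]
10. n3.tag = true  [A.lab > 12]
11. n7.lab = 24  [B₀.lab + B₀.idx + 16]
12. n7.idx = -8  [A.wid - 21]
13. n8.mk = "pk"  [terminal]
14. n7.pre = false  [B.idx > -8]
15. n9.val = 0  [terminal]
16. n2.pre = false  [B₀.lab == e.val]
17. n0.tag = 22  [22]
18. n0.sig = false  [B.pre == true]
19. n0.fin = 10  [10]
20. n0.lim = false  [false]

-8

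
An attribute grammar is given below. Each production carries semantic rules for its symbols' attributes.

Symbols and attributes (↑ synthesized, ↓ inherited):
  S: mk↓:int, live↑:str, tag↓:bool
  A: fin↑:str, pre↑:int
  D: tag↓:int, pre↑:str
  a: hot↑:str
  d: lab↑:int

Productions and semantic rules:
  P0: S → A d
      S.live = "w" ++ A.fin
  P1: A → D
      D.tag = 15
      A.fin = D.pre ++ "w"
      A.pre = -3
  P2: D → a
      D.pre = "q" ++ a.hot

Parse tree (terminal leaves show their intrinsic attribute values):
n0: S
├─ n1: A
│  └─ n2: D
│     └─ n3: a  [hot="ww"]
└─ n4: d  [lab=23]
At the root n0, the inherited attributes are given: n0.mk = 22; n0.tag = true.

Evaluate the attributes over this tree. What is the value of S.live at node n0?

1. n0.mk = 22  [given at root]
2. n0.tag = true  [given at root]
3. n2.tag = 15  [15]
4. n3.hot = "ww"  [terminal]
5. n2.pre = "qww"  ["q" ++ a.hot]
6. n1.fin = "qwww"  [D.pre ++ "w"]
7. n1.pre = -3  [-3]
8. n4.lab = 23  [terminal]
9. n0.live = "wqwww"  ["w" ++ A.fin]

"wqwww"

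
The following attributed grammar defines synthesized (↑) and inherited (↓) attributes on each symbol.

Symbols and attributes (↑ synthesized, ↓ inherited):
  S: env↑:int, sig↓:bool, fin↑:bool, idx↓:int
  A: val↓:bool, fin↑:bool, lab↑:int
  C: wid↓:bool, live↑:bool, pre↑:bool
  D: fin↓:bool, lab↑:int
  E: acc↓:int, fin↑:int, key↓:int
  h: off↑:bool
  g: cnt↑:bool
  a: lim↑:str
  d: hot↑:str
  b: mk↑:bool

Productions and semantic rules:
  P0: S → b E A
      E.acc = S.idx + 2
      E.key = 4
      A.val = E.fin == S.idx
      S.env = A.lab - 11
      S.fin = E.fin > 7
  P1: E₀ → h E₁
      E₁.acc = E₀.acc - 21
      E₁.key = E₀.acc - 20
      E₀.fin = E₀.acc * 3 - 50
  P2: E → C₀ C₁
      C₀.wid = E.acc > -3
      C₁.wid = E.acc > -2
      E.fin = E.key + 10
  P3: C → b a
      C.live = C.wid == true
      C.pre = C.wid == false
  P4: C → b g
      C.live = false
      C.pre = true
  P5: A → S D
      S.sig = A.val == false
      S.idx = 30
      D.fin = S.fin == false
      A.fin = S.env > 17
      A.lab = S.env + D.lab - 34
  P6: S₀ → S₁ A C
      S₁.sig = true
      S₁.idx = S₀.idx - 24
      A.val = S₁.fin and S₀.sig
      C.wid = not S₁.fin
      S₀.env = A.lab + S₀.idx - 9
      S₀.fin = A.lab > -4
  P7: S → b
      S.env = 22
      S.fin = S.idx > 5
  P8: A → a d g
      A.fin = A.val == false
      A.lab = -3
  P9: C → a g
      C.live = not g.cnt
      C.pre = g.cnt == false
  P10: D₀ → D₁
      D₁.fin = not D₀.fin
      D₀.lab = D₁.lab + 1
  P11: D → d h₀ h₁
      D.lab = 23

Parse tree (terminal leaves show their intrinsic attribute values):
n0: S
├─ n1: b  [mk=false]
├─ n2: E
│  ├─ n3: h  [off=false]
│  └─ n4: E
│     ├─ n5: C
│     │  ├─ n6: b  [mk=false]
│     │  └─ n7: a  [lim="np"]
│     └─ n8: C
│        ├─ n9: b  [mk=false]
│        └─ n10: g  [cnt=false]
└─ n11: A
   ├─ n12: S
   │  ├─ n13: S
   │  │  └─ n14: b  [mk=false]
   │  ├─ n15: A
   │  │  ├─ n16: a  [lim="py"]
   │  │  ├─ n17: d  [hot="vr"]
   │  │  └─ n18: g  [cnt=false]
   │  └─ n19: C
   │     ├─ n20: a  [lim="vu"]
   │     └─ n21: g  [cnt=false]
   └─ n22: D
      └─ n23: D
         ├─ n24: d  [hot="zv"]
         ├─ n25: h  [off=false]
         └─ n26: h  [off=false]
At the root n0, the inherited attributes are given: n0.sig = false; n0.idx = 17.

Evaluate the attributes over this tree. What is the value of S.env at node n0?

1. n0.sig = false  [given at root]
2. n0.idx = 17  [given at root]
3. n1.mk = false  [terminal]
4. n2.acc = 19  [S.idx + 2]
5. n2.key = 4  [4]
6. n3.off = false  [terminal]
7. n4.acc = -2  [E₀.acc - 21]
8. n4.key = -1  [E₀.acc - 20]
9. n5.wid = true  [E.acc > -3]
10. n6.mk = false  [terminal]
11. n7.lim = "np"  [terminal]
12. n5.live = true  [C.wid == true]
13. n5.pre = false  [C.wid == false]
14. n8.wid = false  [E.acc > -2]
15. n9.mk = false  [terminal]
16. n10.cnt = false  [terminal]
17. n8.live = false  [false]
18. n8.pre = true  [true]
19. n4.fin = 9  [E.key + 10]
20. n2.fin = 7  [E₀.acc * 3 - 50]
21. n11.val = false  [E.fin == S.idx]
22. n12.sig = true  [A.val == false]
23. n12.idx = 30  [30]
24. n13.sig = true  [true]
25. n13.idx = 6  [S₀.idx - 24]
26. n14.mk = false  [terminal]
27. n13.env = 22  [22]
28. n13.fin = true  [S.idx > 5]
29. n15.val = true  [S₁.fin and S₀.sig]
30. n16.lim = "py"  [terminal]
31. n17.hot = "vr"  [terminal]
32. n18.cnt = false  [terminal]
33. n15.fin = false  [A.val == false]
34. n15.lab = -3  [-3]
35. n19.wid = false  [not S₁.fin]
36. n20.lim = "vu"  [terminal]
37. n21.cnt = false  [terminal]
38. n19.live = true  [not g.cnt]
39. n19.pre = true  [g.cnt == false]
40. n12.env = 18  [A.lab + S₀.idx - 9]
41. n12.fin = true  [A.lab > -4]
42. n22.fin = false  [S.fin == false]
43. n23.fin = true  [not D₀.fin]
44. n24.hot = "zv"  [terminal]
45. n25.off = false  [terminal]
46. n26.off = false  [terminal]
47. n23.lab = 23  [23]
48. n22.lab = 24  [D₁.lab + 1]
49. n11.fin = true  [S.env > 17]
50. n11.lab = 8  [S.env + D.lab - 34]
51. n0.env = -3  [A.lab - 11]
52. n0.fin = false  [E.fin > 7]

-3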